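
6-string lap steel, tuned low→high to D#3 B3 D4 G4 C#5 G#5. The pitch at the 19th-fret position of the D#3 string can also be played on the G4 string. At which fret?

3

D#3 at fret 19 is D#3 + 19 semitones = A#4.
The open G4 string is 16 semitones above the open D#3, so the same pitch on the G4 string lies at fret 19 − 16 = 3.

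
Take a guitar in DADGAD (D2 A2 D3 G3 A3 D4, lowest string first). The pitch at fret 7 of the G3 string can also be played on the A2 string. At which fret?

Fret 7 on G3 is MIDI 55 + 7 = 62 (D4). On the A2 string (open MIDI 45), that pitch is 62 − 45 = fret 17.

17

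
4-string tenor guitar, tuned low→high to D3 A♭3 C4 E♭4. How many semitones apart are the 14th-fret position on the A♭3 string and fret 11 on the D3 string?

9 semitones

A♭3 at fret 14 → B♭4 (MIDI 70); D3 at fret 11 → D♭4 (MIDI 61).
70 − 61 = 9, so the two pitches are 9 semitones apart, with B♭4 the higher.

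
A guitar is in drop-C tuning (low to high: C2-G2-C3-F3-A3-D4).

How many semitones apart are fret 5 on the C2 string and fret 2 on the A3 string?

C2 at fret 5 → F2 (MIDI 41); A3 at fret 2 → B3 (MIDI 59).
41 − 59 = -18, so the two pitches are 18 semitones apart, with B3 the higher.

18 semitones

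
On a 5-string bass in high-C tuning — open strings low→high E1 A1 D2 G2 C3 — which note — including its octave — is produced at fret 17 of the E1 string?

A2

The open E1 string plus 17 semitones: E–F–F#–G–…–G–G#–A.
The walk passes from B into C once, so the octave number goes from 1 to 2.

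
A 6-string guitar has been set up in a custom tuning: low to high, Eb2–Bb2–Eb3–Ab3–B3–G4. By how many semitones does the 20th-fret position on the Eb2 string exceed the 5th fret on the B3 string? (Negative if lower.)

Eb2 at fret 20 → B3 (MIDI 59); B3 at fret 5 → E4 (MIDI 64).
59 − 64 = -5, so the two pitches are 5 semitones apart.

-5 semitones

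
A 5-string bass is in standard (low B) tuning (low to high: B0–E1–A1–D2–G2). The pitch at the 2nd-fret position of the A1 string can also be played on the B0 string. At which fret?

12

A1 at fret 2 is A1 + 2 semitones = B1.
The open B0 string is 10 semitones below the open A1, so the same pitch on the B0 string lies at fret 2 + 10 = 12.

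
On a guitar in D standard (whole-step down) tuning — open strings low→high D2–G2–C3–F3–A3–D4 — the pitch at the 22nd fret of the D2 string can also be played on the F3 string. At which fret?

D2 at fret 22 is D2 + 22 semitones = C4.
The open F3 string is 15 semitones above the open D2, so the same pitch on the F3 string lies at fret 22 − 15 = 7.

7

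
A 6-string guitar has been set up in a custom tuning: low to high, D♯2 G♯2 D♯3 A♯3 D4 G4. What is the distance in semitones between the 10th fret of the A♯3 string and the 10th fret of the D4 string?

A♯3 at fret 10 → G♯4 (MIDI 68); D4 at fret 10 → C5 (MIDI 72).
68 − 72 = -4, so the two pitches are 4 semitones apart, with C5 the higher.

4 semitones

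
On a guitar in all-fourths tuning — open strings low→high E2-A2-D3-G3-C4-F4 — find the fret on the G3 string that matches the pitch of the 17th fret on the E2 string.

Fret 17 on E2 is MIDI 40 + 17 = 57 (A3). On the G3 string (open MIDI 55), that pitch is 57 − 55 = fret 2.

2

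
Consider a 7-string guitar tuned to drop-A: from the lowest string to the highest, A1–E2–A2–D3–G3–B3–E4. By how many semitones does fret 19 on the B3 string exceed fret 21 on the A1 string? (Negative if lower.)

B3 at fret 19 → F♯5 (MIDI 78); A1 at fret 21 → F♯3 (MIDI 54).
78 − 54 = 24, so the two pitches are 24 semitones apart.

24 semitones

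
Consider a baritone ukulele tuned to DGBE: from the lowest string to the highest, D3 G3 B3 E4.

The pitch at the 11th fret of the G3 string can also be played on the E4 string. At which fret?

2

G3 at fret 11 is G3 + 11 semitones = F#4.
The open E4 string is 9 semitones above the open G3, so the same pitch on the E4 string lies at fret 11 − 9 = 2.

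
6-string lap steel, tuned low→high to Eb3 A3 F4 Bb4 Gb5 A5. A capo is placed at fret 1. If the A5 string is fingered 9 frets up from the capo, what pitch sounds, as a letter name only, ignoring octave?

The capo raises the open A5 by 1 semitone to Bb5; fretting 9 more gives A5 + 1 + 9 = A5 + 10 semitones, landing on G.

G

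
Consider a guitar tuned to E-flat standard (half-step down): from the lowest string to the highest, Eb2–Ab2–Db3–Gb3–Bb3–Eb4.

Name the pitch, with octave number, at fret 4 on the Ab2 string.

The open Ab2 string plus 4 semitones: Ab–A–Bb–B–C.
The walk passes from B into C once, so the octave number goes from 2 to 3.

C3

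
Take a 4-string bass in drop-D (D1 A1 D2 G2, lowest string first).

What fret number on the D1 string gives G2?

G2 is 17 semitones above the open D1 (D–D#–E–F–…–F–F#–G), so it sits at fret 17.

17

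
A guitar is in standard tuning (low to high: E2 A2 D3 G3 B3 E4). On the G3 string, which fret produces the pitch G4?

12

G4 is 12 semitones above the open G3 (G–G#–A–A#–…–F–F#–G), so it sits at fret 12.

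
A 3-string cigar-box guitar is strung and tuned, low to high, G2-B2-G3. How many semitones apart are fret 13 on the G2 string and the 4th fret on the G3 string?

G2 at fret 13 → Ab3 (MIDI 56); G3 at fret 4 → B3 (MIDI 59).
56 − 59 = -3, so the two pitches are 3 semitones apart, with B3 the higher.

3 semitones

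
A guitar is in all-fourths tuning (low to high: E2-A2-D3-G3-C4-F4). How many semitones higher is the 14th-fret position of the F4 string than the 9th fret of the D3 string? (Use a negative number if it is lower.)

20 semitones

F4 at fret 14 → G5 (MIDI 79); D3 at fret 9 → B3 (MIDI 59).
79 − 59 = 20, so the two pitches are 20 semitones apart.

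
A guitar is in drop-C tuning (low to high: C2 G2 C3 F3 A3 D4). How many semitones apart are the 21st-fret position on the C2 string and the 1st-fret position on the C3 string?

C2 at fret 21 → A3 (MIDI 57); C3 at fret 1 → C♯3 (MIDI 49).
57 − 49 = 8, so the two pitches are 8 semitones apart, with A3 the higher.

8 semitones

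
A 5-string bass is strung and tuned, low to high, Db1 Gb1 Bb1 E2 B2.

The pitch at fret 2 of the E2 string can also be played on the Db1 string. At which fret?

17

Fret 2 on E2 is MIDI 40 + 2 = 42 (Gb2). On the Db1 string (open MIDI 25), that pitch is 42 − 25 = fret 17.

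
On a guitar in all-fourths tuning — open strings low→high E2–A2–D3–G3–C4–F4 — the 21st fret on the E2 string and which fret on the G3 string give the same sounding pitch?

6

Fret 21 on E2 is MIDI 40 + 21 = 61 (C#4). On the G3 string (open MIDI 55), that pitch is 61 − 55 = fret 6.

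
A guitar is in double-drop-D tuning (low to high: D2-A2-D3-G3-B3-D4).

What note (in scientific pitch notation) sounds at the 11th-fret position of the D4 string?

D4 is MIDI 62. Adding 11 gives 73, which is C♯5.
(Equivalently spelled D♭5.)

C♯5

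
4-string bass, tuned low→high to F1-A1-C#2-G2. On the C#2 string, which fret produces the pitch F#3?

17

F#3 is 17 semitones above the open C#2 (C#–D–D#–E–…–E–F–F#), so it sits at fret 17.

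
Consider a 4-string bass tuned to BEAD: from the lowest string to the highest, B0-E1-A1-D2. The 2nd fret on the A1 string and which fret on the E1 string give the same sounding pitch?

Fret 2 on A1 is MIDI 33 + 2 = 35 (B1). On the E1 string (open MIDI 28), that pitch is 35 − 28 = fret 7.

7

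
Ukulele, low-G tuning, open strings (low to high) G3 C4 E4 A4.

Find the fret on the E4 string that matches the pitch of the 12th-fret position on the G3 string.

G3 at fret 12 is G3 + 12 semitones = G4.
The open E4 string is 9 semitones above the open G3, so the same pitch on the E4 string lies at fret 12 − 9 = 3.

3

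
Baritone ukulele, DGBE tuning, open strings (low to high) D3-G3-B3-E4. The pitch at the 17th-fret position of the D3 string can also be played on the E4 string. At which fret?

3

D3 at fret 17 is D3 + 17 semitones = G4.
The open E4 string is 14 semitones above the open D3, so the same pitch on the E4 string lies at fret 17 − 14 = 3.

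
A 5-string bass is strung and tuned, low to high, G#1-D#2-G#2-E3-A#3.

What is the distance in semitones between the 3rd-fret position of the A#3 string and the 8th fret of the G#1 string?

A#3 at fret 3 → C#4 (MIDI 61); G#1 at fret 8 → E2 (MIDI 40).
61 − 40 = 21, so the two pitches are 21 semitones apart, with C#4 the higher.

21 semitones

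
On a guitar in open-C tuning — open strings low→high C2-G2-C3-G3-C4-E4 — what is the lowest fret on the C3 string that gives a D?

2

From C3, count semitones up the chromatic scale until reaching D: C–C#–D — 2 steps.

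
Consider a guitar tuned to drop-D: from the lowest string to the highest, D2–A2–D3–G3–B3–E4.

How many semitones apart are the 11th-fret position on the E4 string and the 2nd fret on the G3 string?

18 semitones

E4 at fret 11 → D#5 (MIDI 75); G3 at fret 2 → A3 (MIDI 57).
75 − 57 = 18, so the two pitches are 18 semitones apart, with D#5 the higher.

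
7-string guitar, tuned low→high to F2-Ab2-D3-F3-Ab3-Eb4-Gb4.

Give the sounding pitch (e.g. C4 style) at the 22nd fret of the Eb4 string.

Eb4 is MIDI 63. Adding 22 gives 85, which is Db6.

Db6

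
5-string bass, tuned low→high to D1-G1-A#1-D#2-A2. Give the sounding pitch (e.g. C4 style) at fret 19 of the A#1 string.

Each fret is one semitone, so A#1 + 19 = F3.

F3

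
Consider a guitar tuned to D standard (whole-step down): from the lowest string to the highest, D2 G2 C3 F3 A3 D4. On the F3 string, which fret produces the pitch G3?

G3 is 2 semitones above the open F3 (F–F#–G), so it sits at fret 2.

2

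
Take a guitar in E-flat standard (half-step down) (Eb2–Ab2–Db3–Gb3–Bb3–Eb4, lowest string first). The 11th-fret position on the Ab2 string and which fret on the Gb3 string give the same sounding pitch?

Ab2 at fret 11 is Ab2 + 11 semitones = G3.
The open Gb3 string is 10 semitones above the open Ab2, so the same pitch on the Gb3 string lies at fret 11 − 10 = 1.

1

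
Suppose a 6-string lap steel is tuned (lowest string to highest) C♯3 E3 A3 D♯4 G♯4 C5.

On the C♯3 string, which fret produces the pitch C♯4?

C♯4 is 12 semitones above the open C♯3 (C#–D–D#–E–…–B–C–C#), so it sits at fret 12.

12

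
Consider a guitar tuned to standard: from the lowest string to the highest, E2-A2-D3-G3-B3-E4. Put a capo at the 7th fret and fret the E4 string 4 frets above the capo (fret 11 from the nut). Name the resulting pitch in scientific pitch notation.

The capo raises the open E4 by 7 semitones to B4; fretting 4 more gives E4 + 7 + 4 = E4 + 11 semitones = D#5.

D#5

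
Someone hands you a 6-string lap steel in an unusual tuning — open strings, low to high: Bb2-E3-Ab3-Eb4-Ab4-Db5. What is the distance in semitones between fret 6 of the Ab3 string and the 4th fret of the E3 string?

6 semitones

Ab3 at fret 6 → D4 (MIDI 62); E3 at fret 4 → Ab3 (MIDI 56).
62 − 56 = 6, so the two pitches are 6 semitones apart, with D4 the higher.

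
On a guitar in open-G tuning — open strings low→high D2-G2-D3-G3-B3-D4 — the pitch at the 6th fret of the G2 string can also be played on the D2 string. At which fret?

G2 at fret 6 is G2 + 6 semitones = C#3.
The open D2 string is 5 semitones below the open G2, so the same pitch on the D2 string lies at fret 6 + 5 = 11.

11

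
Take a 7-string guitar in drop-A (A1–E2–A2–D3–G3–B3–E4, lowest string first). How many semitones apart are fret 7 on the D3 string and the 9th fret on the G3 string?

D3 at fret 7 → A3 (MIDI 57); G3 at fret 9 → E4 (MIDI 64).
57 − 64 = -7, so the two pitches are 7 semitones apart, with E4 the higher.

7 semitones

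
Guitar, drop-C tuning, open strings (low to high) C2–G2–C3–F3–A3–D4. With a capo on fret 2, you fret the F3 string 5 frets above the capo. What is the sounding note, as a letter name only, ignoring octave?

C

The capo raises the open F3 by 2 semitones to G3; fretting 5 more gives F3 + 2 + 5 = F3 + 7 semitones, landing on C.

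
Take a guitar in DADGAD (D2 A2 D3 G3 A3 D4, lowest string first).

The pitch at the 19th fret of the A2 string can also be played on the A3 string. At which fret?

A2 at fret 19 is A2 + 19 semitones = E4.
The open A3 string is 12 semitones above the open A2, so the same pitch on the A3 string lies at fret 19 − 12 = 7.

7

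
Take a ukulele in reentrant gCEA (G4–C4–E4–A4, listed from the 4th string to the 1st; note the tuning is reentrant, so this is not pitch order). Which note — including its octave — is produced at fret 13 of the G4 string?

G#5

Each fret is one semitone, so G4 + 13 = G#5.
(Equivalently spelled Ab5.)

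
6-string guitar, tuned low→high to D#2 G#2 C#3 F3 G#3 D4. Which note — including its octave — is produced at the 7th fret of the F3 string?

C4

F3 is MIDI 53. Adding 7 gives 60, which is C4.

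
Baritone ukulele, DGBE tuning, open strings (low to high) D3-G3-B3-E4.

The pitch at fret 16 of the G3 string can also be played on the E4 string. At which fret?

G3 at fret 16 is G3 + 16 semitones = B4.
The open E4 string is 9 semitones above the open G3, so the same pitch on the E4 string lies at fret 16 − 9 = 7.

7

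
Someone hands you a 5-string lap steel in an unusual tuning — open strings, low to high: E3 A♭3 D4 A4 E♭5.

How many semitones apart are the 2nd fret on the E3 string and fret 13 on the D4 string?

21 semitones

E3 at fret 2 → G♭3 (MIDI 54); D4 at fret 13 → E♭5 (MIDI 75).
54 − 75 = -21, so the two pitches are 21 semitones apart, with E♭5 the higher.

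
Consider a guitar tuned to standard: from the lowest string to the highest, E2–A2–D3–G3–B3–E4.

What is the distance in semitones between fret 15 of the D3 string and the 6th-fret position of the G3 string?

D3 at fret 15 → F4 (MIDI 65); G3 at fret 6 → C#4 (MIDI 61).
65 − 61 = 4, so the two pitches are 4 semitones apart, with F4 the higher.

4 semitones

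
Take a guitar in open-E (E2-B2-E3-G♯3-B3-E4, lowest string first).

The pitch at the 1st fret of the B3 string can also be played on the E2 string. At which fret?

Fret 1 on B3 is MIDI 59 + 1 = 60 (C4). On the E2 string (open MIDI 40), that pitch is 60 − 40 = fret 20.

20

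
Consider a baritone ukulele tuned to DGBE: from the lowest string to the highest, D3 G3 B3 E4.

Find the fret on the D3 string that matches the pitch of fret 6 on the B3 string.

B3 at fret 6 is B3 + 6 semitones = F4.
The open D3 string is 9 semitones below the open B3, so the same pitch on the D3 string lies at fret 6 + 9 = 15.

15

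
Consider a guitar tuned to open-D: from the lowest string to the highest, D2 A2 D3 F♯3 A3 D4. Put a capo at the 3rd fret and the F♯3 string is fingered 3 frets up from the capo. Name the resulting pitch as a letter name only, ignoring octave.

The capo raises the open F♯3 by 3 semitones to A3; fretting 3 more gives F♯3 + 3 + 3 = F♯3 + 6 semitones, landing on C.

C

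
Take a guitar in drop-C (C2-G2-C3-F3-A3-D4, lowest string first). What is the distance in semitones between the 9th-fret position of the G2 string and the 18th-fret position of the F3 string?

19 semitones

G2 at fret 9 → E3 (MIDI 52); F3 at fret 18 → B4 (MIDI 71).
52 − 71 = -19, so the two pitches are 19 semitones apart, with B4 the higher.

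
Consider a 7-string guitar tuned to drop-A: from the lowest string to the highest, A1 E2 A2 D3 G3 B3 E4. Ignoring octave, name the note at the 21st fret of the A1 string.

F#

Each fret is one semitone, so A1 + 21 = F#.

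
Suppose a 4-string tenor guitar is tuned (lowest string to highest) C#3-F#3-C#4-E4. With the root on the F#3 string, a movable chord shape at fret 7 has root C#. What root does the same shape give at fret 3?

Moving from fret 7 to fret 3 shifts the root by -4 semitones.
C# down 4 semitones is A.

A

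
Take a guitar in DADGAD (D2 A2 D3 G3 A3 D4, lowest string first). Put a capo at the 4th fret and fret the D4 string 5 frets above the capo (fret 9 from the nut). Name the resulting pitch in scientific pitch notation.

The capo raises the open D4 by 4 semitones to F#4; fretting 5 more gives D4 + 4 + 5 = D4 + 9 semitones = B4.

B4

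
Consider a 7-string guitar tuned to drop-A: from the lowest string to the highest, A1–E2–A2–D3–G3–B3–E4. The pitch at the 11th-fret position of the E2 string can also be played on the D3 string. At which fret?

1

E2 at fret 11 is E2 + 11 semitones = D#3.
The open D3 string is 10 semitones above the open E2, so the same pitch on the D3 string lies at fret 11 − 10 = 1.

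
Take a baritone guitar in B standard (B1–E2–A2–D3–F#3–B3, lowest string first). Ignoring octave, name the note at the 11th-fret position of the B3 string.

A#

Each fret is one semitone, so B3 + 11 = A#.
(Equivalently spelled Bb.)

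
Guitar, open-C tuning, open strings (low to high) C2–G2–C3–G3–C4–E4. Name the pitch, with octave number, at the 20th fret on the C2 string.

G♯3

Each fret is one semitone, so C2 + 20 = G♯3.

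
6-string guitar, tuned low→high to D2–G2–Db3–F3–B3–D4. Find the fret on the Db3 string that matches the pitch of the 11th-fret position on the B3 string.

B3 at fret 11 is B3 + 11 semitones = Bb4.
The open Db3 string is 10 semitones below the open B3, so the same pitch on the Db3 string lies at fret 11 + 10 = 21.

21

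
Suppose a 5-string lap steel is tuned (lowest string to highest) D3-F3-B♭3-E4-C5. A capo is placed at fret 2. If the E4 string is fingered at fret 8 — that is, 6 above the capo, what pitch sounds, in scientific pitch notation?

The capo raises the open E4 by 2 semitones to G♭4; fretting 6 more gives E4 + 2 + 6 = E4 + 8 semitones = C5.

C5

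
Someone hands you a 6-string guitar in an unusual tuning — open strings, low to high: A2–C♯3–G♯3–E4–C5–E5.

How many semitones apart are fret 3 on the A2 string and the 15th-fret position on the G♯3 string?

23 semitones

A2 at fret 3 → C3 (MIDI 48); G♯3 at fret 15 → B4 (MIDI 71).
48 − 71 = -23, so the two pitches are 23 semitones apart, with B4 the higher.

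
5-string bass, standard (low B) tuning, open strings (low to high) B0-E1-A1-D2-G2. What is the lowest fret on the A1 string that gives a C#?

From A1, count semitones up the chromatic scale until reaching C#: A–A#–B–C–C# — 4 steps.

4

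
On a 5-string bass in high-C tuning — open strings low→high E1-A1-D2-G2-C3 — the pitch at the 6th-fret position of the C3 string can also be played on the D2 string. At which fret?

16

Fret 6 on C3 is MIDI 48 + 6 = 54 (F#3). On the D2 string (open MIDI 38), that pitch is 54 − 38 = fret 16.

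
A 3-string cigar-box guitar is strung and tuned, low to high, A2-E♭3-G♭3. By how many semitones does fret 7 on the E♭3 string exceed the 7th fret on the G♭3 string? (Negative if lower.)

E♭3 at fret 7 → B♭3 (MIDI 58); G♭3 at fret 7 → D♭4 (MIDI 61).
58 − 61 = -3, so the two pitches are 3 semitones apart.

-3 semitones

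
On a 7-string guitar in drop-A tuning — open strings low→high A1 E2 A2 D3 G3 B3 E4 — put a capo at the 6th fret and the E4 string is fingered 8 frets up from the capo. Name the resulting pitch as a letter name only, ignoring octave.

The capo raises the open E4 by 6 semitones to A♯4; fretting 8 more gives E4 + 6 + 8 = E4 + 14 semitones, landing on F♯.
(Also written G♭.)

F♯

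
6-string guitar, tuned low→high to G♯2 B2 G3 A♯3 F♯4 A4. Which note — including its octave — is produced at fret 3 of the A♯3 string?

C♯4

Each fret is one semitone, so A♯3 + 3 = C♯4.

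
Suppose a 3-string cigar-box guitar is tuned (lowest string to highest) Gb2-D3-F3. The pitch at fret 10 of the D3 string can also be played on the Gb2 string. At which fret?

18

D3 at fret 10 is D3 + 10 semitones = C4.
The open Gb2 string is 8 semitones below the open D3, so the same pitch on the Gb2 string lies at fret 10 + 8 = 18.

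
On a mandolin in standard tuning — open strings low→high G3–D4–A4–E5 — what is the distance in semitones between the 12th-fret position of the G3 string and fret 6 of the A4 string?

8 semitones

G3 at fret 12 → G4 (MIDI 67); A4 at fret 6 → D♯5 (MIDI 75).
67 − 75 = -8, so the two pitches are 8 semitones apart, with D♯5 the higher.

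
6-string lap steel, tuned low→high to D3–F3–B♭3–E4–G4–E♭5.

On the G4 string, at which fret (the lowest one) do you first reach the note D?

From G4, count semitones up the chromatic scale until reaching D: G–Ab–A–Bb–B–C–Db–D — 7 steps.

7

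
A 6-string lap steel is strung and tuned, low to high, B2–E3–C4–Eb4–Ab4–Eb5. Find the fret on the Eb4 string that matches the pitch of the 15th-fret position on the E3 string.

4

Fret 15 on E3 is MIDI 52 + 15 = 67 (G4). On the Eb4 string (open MIDI 63), that pitch is 67 − 63 = fret 4.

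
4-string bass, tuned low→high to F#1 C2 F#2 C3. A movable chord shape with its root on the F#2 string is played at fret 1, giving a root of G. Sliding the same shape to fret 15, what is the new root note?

A

Moving from fret 1 to fret 15 shifts the root by 14 semitones.
G up 14 semitones is A.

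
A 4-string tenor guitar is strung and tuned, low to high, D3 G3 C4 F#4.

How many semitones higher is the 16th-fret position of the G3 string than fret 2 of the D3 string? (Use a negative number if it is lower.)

G3 at fret 16 → B4 (MIDI 71); D3 at fret 2 → E3 (MIDI 52).
71 − 52 = 19, so the two pitches are 19 semitones apart.

19 semitones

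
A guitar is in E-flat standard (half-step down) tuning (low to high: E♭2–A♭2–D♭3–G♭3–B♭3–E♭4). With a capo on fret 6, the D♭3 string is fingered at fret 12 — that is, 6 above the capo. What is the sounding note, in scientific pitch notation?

D♭4

The capo raises the open D♭3 by 6 semitones to G3; fretting 6 more gives D♭3 + 6 + 6 = D♭3 + 12 semitones = D♭4.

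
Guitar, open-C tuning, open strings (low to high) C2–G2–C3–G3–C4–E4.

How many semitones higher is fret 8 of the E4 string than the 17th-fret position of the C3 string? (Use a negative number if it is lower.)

E4 at fret 8 → C5 (MIDI 72); C3 at fret 17 → F4 (MIDI 65).
72 − 65 = 7, so the two pitches are 7 semitones apart.

7 semitones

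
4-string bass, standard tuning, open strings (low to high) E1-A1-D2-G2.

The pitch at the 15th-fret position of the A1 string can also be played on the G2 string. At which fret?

5

Fret 15 on A1 is MIDI 33 + 15 = 48 (C3). On the G2 string (open MIDI 43), that pitch is 48 − 43 = fret 5.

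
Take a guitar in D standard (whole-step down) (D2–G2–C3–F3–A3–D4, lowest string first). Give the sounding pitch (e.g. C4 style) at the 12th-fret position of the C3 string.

Each fret is one semitone, so C3 + 12 = C4.

C4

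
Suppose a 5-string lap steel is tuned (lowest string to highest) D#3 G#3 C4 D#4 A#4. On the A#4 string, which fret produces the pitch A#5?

A#5 is 12 semitones above the open A#4 (A#–B–C–C#–…–G#–A–A#), so it sits at fret 12.

12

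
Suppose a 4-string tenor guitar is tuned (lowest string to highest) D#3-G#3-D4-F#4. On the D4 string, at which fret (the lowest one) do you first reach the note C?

From D4, count semitones up the chromatic scale until reaching C: D–D#–E–F–…–A#–B–C — 10 steps.

10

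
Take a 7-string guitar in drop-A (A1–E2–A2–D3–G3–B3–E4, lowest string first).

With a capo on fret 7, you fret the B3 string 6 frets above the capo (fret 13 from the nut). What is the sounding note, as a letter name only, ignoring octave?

C

The capo raises the open B3 by 7 semitones to F#4; fretting 6 more gives B3 + 7 + 6 = B3 + 13 semitones, landing on C.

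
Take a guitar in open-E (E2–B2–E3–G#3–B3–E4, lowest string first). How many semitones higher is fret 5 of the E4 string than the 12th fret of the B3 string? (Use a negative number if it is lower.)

-2 semitones

E4 at fret 5 → A4 (MIDI 69); B3 at fret 12 → B4 (MIDI 71).
69 − 71 = -2, so the two pitches are 2 semitones apart.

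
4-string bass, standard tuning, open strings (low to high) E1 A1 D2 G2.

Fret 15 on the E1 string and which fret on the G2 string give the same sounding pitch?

0

Fret 15 on E1 is MIDI 28 + 15 = 43 (G2). On the G2 string (open MIDI 43), that pitch is 43 − 43 = fret 0.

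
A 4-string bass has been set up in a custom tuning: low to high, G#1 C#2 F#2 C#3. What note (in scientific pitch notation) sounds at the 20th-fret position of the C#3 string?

A4

C#3 is MIDI 49. Adding 20 gives 69, which is A4.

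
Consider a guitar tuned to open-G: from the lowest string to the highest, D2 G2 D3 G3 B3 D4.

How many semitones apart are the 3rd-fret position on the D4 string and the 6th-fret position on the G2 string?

D4 at fret 3 → F4 (MIDI 65); G2 at fret 6 → C♯3 (MIDI 49).
65 − 49 = 16, so the two pitches are 16 semitones apart, with F4 the higher.

16 semitones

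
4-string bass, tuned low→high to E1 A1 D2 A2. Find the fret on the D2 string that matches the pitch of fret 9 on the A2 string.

16

Fret 9 on A2 is MIDI 45 + 9 = 54 (F#3). On the D2 string (open MIDI 38), that pitch is 54 − 38 = fret 16.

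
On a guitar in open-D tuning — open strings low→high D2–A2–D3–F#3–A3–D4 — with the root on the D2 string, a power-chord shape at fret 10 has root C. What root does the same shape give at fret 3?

Moving from fret 10 to fret 3 shifts the root by -7 semitones.
C down 7 semitones is F.

F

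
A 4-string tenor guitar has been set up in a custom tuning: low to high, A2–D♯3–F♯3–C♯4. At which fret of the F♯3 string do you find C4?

C4 is 6 semitones above the open F♯3 (F#–G–G#–A–A#–B–C), so it sits at fret 6.

6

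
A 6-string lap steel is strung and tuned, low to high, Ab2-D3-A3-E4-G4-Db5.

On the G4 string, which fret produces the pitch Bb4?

Bb4 is 3 semitones above the open G4 (G–Ab–A–Bb), so it sits at fret 3.

3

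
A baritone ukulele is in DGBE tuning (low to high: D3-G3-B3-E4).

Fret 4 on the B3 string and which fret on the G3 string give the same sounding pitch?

Fret 4 on B3 is MIDI 59 + 4 = 63 (D#4). On the G3 string (open MIDI 55), that pitch is 63 − 55 = fret 8.

8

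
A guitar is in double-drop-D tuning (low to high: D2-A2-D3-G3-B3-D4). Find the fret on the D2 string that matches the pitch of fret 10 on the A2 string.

Fret 10 on A2 is MIDI 45 + 10 = 55 (G3). On the D2 string (open MIDI 38), that pitch is 55 − 38 = fret 17.

17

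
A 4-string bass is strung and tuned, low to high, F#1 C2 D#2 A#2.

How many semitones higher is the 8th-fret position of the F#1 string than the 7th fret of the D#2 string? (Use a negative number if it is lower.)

F#1 at fret 8 → D2 (MIDI 38); D#2 at fret 7 → A#2 (MIDI 46).
38 − 46 = -8, so the two pitches are 8 semitones apart.

-8 semitones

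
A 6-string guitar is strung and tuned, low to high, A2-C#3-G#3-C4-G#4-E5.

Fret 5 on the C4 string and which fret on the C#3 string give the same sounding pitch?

16

Fret 5 on C4 is MIDI 60 + 5 = 65 (F4). On the C#3 string (open MIDI 49), that pitch is 65 − 49 = fret 16.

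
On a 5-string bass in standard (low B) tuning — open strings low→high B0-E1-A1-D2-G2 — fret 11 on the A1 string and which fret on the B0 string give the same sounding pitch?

Fret 11 on A1 is MIDI 33 + 11 = 44 (G♯2). On the B0 string (open MIDI 23), that pitch is 44 − 23 = fret 21.

21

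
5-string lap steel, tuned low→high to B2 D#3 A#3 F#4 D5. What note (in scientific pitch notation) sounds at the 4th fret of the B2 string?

D#3

B2 is MIDI 47. Adding 4 gives 51, which is D#3.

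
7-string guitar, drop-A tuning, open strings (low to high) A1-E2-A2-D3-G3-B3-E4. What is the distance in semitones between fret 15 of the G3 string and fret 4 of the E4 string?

G3 at fret 15 → A♯4 (MIDI 70); E4 at fret 4 → G♯4 (MIDI 68).
70 − 68 = 2, so the two pitches are 2 semitones apart, with A♯4 the higher.

2 semitones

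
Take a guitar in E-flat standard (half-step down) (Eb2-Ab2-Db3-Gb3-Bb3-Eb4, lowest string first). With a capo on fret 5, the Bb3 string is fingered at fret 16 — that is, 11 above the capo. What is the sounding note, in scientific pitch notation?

D5

The capo raises the open Bb3 by 5 semitones to Eb4; fretting 11 more gives Bb3 + 5 + 11 = Bb3 + 16 semitones = D5.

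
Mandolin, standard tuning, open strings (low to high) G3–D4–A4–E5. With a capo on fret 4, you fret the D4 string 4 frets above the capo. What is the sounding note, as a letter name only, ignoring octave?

A#

The capo raises the open D4 by 4 semitones to F#4; fretting 4 more gives D4 + 4 + 4 = D4 + 8 semitones, landing on A#.
(Also written Bb.)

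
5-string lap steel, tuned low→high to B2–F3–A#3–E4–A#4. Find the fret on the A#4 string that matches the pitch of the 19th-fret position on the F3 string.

2

Fret 19 on F3 is MIDI 53 + 19 = 72 (C5). On the A#4 string (open MIDI 70), that pitch is 72 − 70 = fret 2.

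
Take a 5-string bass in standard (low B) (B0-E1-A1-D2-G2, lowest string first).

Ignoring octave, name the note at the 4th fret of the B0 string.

Each fret is one semitone, so B0 + 4 = D#.
(Equivalently spelled Eb.)

D#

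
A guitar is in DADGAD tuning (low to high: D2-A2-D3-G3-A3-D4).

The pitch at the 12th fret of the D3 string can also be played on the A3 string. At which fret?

5

Fret 12 on D3 is MIDI 50 + 12 = 62 (D4). On the A3 string (open MIDI 57), that pitch is 62 − 57 = fret 5.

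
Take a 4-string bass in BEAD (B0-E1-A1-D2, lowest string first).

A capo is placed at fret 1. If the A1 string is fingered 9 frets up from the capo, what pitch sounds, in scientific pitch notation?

The capo raises the open A1 by 1 semitone to A♯1; fretting 9 more gives A1 + 1 + 9 = A1 + 10 semitones = G2.

G2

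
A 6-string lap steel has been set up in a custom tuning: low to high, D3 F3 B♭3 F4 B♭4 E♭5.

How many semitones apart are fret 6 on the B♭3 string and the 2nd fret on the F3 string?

B♭3 at fret 6 → E4 (MIDI 64); F3 at fret 2 → G3 (MIDI 55).
64 − 55 = 9, so the two pitches are 9 semitones apart, with E4 the higher.

9 semitones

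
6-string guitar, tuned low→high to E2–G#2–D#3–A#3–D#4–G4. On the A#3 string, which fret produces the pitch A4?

A4 is 11 semitones above the open A#3 (A#–B–C–C#–…–G–G#–A), so it sits at fret 11.

11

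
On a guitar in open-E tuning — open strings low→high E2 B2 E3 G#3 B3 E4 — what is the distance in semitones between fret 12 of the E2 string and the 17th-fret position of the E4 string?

E2 at fret 12 → E3 (MIDI 52); E4 at fret 17 → A5 (MIDI 81).
52 − 81 = -29, so the two pitches are 29 semitones apart, with A5 the higher.

29 semitones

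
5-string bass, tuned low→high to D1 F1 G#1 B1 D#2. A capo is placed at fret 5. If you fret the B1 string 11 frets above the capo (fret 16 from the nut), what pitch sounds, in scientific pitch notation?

The capo raises the open B1 by 5 semitones to E2; fretting 11 more gives B1 + 5 + 11 = B1 + 16 semitones = D#3.

D#3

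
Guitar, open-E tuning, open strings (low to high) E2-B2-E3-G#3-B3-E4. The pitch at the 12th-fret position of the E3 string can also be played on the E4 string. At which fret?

E3 at fret 12 is E3 + 12 semitones = E4.
The open E4 string is 12 semitones above the open E3, so the same pitch on the E4 string lies at fret 12 − 12 = 0.

0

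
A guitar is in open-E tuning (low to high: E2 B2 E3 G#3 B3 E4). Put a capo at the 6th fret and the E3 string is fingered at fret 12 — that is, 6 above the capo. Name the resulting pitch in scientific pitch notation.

The capo raises the open E3 by 6 semitones to A#3; fretting 6 more gives E3 + 6 + 6 = E3 + 12 semitones = E4.

E4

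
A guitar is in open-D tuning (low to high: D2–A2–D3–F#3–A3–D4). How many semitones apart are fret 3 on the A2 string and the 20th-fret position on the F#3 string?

A2 at fret 3 → C3 (MIDI 48); F#3 at fret 20 → D5 (MIDI 74).
48 − 74 = -26, so the two pitches are 26 semitones apart, with D5 the higher.

26 semitones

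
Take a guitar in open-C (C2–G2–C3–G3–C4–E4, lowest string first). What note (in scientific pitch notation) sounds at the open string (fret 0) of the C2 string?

C2

Fret 0 is the open string itself, so the pitch is just C2.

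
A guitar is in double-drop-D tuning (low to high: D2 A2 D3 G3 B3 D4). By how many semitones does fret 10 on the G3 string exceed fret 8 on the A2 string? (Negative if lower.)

G3 at fret 10 → F4 (MIDI 65); A2 at fret 8 → F3 (MIDI 53).
65 − 53 = 12, so the two pitches are 12 semitones apart.

12 semitones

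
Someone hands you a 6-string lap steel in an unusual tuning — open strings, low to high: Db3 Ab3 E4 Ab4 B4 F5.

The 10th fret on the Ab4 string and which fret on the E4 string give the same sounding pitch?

14

Fret 10 on Ab4 is MIDI 68 + 10 = 78 (Gb5). On the E4 string (open MIDI 64), that pitch is 78 − 64 = fret 14.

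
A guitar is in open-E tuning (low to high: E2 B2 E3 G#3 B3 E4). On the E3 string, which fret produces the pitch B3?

7

B3 is 7 semitones above the open E3 (E–F–F#–G–G#–A–A#–B), so it sits at fret 7.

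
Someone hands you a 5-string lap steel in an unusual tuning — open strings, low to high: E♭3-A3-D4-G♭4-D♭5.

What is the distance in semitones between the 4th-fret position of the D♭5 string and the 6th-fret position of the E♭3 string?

D♭5 at fret 4 → F5 (MIDI 77); E♭3 at fret 6 → A3 (MIDI 57).
77 − 57 = 20, so the two pitches are 20 semitones apart, with F5 the higher.

20 semitones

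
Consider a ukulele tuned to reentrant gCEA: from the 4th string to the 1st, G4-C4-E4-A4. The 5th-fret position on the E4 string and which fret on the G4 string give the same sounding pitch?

E4 at fret 5 is E4 + 5 semitones = A4.
The open G4 string is 3 semitones above the open E4, so the same pitch on the G4 string lies at fret 5 − 3 = 2.

2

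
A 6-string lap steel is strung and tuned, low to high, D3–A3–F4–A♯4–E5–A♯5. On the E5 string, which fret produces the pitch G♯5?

G♯5 is 4 semitones above the open E5 (E–F–F#–G–G#), so it sits at fret 4.

4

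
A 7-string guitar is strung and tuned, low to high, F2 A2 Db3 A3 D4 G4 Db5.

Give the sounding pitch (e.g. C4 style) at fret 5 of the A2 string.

A2 is MIDI 45. Adding 5 gives 50, which is D3.

D3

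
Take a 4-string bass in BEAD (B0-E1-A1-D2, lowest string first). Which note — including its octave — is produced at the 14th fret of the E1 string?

F#2

The open E1 string plus 14 semitones: E–F–F#–G–…–E–F–F#.
The walk passes from B into C once, so the octave number goes from 1 to 2.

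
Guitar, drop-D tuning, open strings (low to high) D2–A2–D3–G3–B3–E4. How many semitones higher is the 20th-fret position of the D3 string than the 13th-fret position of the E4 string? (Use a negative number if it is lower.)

D3 at fret 20 → A♯4 (MIDI 70); E4 at fret 13 → F5 (MIDI 77).
70 − 77 = -7, so the two pitches are 7 semitones apart.

-7 semitones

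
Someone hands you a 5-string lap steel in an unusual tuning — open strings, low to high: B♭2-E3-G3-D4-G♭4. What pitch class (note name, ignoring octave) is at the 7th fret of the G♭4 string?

D♭

Each fret is one semitone, so G♭4 + 7 = D♭.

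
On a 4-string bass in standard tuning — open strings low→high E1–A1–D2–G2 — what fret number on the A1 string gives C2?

3

C2 is 3 semitones above the open A1 (A–A#–B–C), so it sits at fret 3.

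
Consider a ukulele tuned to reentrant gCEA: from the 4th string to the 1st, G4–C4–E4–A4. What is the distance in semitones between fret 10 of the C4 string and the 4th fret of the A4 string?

C4 at fret 10 → A#4 (MIDI 70); A4 at fret 4 → C#5 (MIDI 73).
70 − 73 = -3, so the two pitches are 3 semitones apart, with C#5 the higher.

3 semitones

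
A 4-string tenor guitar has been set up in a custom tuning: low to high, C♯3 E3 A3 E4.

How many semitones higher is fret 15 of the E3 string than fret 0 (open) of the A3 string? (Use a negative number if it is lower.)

E3 at fret 15 → G4 (MIDI 67); A3 at fret 0 → A3 (MIDI 57).
67 − 57 = 10, so the two pitches are 10 semitones apart.

10 semitones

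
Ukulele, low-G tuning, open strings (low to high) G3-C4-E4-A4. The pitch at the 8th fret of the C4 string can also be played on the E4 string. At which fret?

4

Fret 8 on C4 is MIDI 60 + 8 = 68 (G♯4). On the E4 string (open MIDI 64), that pitch is 68 − 64 = fret 4.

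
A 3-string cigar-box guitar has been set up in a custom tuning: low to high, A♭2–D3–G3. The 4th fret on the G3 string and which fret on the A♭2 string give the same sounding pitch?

Fret 4 on G3 is MIDI 55 + 4 = 59 (B3). On the A♭2 string (open MIDI 44), that pitch is 59 − 44 = fret 15.

15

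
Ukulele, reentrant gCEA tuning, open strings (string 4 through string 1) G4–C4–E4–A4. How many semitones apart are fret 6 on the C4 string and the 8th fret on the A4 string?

C4 at fret 6 → F#4 (MIDI 66); A4 at fret 8 → F5 (MIDI 77).
66 − 77 = -11, so the two pitches are 11 semitones apart, with F5 the higher.

11 semitones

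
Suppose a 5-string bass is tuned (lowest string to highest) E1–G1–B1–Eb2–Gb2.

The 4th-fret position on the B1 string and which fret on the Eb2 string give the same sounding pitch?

Fret 4 on B1 is MIDI 35 + 4 = 39 (Eb2). On the Eb2 string (open MIDI 39), that pitch is 39 − 39 = fret 0.

0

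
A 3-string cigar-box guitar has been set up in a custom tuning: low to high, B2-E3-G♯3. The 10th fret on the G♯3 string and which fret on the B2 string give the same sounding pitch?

G♯3 at fret 10 is G♯3 + 10 semitones = F♯4.
The open B2 string is 9 semitones below the open G♯3, so the same pitch on the B2 string lies at fret 10 + 9 = 19.

19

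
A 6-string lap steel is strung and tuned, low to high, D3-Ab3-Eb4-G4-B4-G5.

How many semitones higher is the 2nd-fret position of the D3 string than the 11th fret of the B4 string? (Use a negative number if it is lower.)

D3 at fret 2 → E3 (MIDI 52); B4 at fret 11 → Bb5 (MIDI 82).
52 − 82 = -30, so the two pitches are 30 semitones apart.

-30 semitones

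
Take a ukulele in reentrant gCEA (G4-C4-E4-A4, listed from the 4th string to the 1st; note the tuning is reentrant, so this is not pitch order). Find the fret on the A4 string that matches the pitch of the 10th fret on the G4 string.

8

G4 at fret 10 is G4 + 10 semitones = F5.
The open A4 string is 2 semitones above the open G4, so the same pitch on the A4 string lies at fret 10 − 2 = 8.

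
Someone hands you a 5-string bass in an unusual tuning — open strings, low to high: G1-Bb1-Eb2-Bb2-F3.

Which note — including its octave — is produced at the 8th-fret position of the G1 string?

Each fret is one semitone, so G1 + 8 = Eb2.

Eb2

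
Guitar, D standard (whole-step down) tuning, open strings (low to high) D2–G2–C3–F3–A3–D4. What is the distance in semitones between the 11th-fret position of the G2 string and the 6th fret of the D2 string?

10 semitones

G2 at fret 11 → F♯3 (MIDI 54); D2 at fret 6 → G♯2 (MIDI 44).
54 − 44 = 10, so the two pitches are 10 semitones apart, with F♯3 the higher.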